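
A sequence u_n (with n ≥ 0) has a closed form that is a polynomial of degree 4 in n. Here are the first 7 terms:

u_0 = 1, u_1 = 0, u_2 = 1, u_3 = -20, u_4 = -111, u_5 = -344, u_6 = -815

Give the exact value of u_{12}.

-17039

1st diffs: -1, 1, -21, -91, -233, -471.
2nd diffs: 2, -22, -70, -142, -238.
3rd diffs: -24, -48, -72, -96.
4th diffs: -24, -24, -24 (constant).
Newton forward-difference form: u_n = 1 + (-1)·C(n,1) + 2·C(n,2) + (-24)·C(n,3) + (-24)·C(n,4).
At n = 12: n = 12, so u_{12} = 1 - 12 + 132 - 5280 - 11880 = -17039.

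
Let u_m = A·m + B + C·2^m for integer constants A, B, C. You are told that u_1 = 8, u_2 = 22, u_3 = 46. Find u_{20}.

5242954

Write the equations: A + B + 2C = 8; 2A + B + 4C = 22; 3A + B + 8C = 46.
Subtracting the first from the second: A + 2C = 14.
Subtracting the second from the third: A + 4C = 24.
Solving: C = 5, A = 4, then B = -6.
Therefore u_{20} = 80 + (-6) + 5·1048576 = 5242954.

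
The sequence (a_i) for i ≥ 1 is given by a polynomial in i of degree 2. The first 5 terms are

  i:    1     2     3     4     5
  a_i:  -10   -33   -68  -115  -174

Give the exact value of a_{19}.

1st diffs: -23, -35, -47, -59.
2nd diffs: -12, -12, -12 (constant).
So a_i = -6i^2 - 5i + 1.
Evaluating at i = 19 gives a_{19} = -2260.

-2260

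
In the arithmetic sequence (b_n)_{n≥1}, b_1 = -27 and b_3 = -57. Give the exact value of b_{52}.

-792

Common difference d = (-57 - (-27)) / (3 - 1) = -15.
b_n = -27 + (n - 1)·(-15).
b_{52} = -27 + 51·(-15) = -792.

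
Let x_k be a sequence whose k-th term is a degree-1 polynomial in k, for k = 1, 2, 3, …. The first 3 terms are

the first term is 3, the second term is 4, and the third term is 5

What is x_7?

9

1st diffs: 1, 1 (constant).
So x_k = k + 2.
Evaluating at k = 7 gives x_7 = 9.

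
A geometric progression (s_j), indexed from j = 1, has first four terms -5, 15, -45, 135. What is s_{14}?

Common ratio r = -3.
s_j = (-5)·(-3)^(j-1).
s_{14} = (-5)·(-3)^13 = 7971615.

7971615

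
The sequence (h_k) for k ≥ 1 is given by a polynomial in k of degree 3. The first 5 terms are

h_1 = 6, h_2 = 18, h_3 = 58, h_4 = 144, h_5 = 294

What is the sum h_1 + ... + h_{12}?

1st diffs: 12, 40, 86, 150.
2nd diffs: 28, 46, 64.
3rd diffs: 18, 18 (constant).
Newton forward-difference form: h_k = 6 + 12·C(k-1,1) + 28·C(k-1,2) + 18·C(k-1,3).
Continuing: …, 526, 858, 1308, 1894, …, h_{12} = 4648.
Summing k = 1..12 (12 terms) gives 15934.

15934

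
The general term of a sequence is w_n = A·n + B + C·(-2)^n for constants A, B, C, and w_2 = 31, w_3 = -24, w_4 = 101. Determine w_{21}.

-10485654

Plug in n = 2, 3, 4: 2A + B + 4C = 31; 3A + B - 8C = -24; 4A + B + 16C = 101.
Subtracting the first from the second: A - 12C = -55.
Subtracting the second from the third: A + 24C = 125.
Solving: C = 5, A = 5, then B = 1.
Hence w_{21} = 5·21 + 1 + 5·(-2097152) = -10485654.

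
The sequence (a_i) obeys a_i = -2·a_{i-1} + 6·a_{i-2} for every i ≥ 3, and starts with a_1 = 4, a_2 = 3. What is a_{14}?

-13609152

Step forward from the initial values:
a_3 = 18, a_4 = -18, a_5 = 144, …, a_{11} = 281376, a_{12} = -1023264, a_{13} = 3734784, a_{14} = -13609152.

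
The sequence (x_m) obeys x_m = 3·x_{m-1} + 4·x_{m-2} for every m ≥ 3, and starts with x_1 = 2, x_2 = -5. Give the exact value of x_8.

Applying the relation repeatedly:
x_3 = -7, x_4 = -41, x_5 = -151, x_6 = -617, x_7 = -2455, x_8 = -9833.
(Characteristic roots are 4 and -1.)

-9833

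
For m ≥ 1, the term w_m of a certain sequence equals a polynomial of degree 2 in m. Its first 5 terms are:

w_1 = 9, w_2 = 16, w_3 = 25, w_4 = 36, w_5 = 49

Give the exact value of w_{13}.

225

1st diffs: 7, 9, 11, 13.
2nd diffs: 2, 2, 2 (constant).
So w_m = m^2 + 4m + 4.
Evaluating at m = 13 gives w_{13} = 225.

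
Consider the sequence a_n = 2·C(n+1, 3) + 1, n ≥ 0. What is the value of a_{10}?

331

C(11, 3) = 165, so a_{10} = 331.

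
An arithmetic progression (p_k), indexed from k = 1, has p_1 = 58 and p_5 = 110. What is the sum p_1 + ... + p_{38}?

Common difference d = (110 - 58) / (5 - 1) = 13.
p_k = 58 + (k - 1)·13.
p_{38} = 539; S = 38·(58 + 539)/2 = 11343.

11343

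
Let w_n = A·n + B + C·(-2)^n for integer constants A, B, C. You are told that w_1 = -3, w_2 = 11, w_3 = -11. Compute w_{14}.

Plug in n = 1, 2, 3: A + B - 2C = -3; 2A + B + 4C = 11; 3A + B - 8C = -11.
Subtracting the first from the second: A + 6C = 14.
Subtracting the second from the third: A - 12C = -22.
Solving: C = 2, A = 2, then B = -1.
Hence w_{14} = 2·14 + (-1) + 2·16384 = 32795.

32795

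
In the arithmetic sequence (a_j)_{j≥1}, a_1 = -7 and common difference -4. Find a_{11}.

-47

a_j = -7 + (j - 1)·(-4).
a_{11} = -7 + 10·(-4) = -47.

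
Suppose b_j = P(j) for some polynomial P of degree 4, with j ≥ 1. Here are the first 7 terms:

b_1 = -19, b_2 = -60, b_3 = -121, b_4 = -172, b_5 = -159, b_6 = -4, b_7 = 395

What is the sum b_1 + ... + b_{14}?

1st diffs: -41, -61, -51, 13, 155, 399.
2nd diffs: -20, 10, 64, 142, 244.
3rd diffs: 30, 54, 78, 102.
4th diffs: 24, 24, 24 (constant).
So b_j = j^4 - 5j^3 - 5j^2 - 6j - 4.
Continuing: …, 1164, 2453, 4436, 7311, …, b_{14} = 23628.
Summing j = 1..14 (14 terms) gives 66801.

66801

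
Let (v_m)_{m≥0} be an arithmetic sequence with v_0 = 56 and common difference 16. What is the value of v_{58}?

v_m = 56 + (m - 0)·16.
v_{58} = 56 + 58·16 = 984.

984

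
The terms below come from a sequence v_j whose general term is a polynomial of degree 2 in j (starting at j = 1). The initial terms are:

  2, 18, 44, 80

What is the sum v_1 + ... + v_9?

1st diffs: 16, 26, 36.
2nd diffs: 10, 10 (constant).
Newton forward-difference form: v_j = 2 + 16·C(j-1,1) + 10·C(j-1,2).
Continuing: …, 126, 182, 248, 324, …, v_9 = 410.
Summing j = 1..9 (9 terms) gives 1434.

1434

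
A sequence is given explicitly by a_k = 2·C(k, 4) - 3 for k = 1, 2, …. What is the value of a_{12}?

C(12, 4) = 495, so a_{12} = 987.

987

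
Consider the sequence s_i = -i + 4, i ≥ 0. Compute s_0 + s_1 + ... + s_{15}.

-56

Over i = 0..15: Σi = 120.
Total = (-1)·120 + (4)·16 = -56.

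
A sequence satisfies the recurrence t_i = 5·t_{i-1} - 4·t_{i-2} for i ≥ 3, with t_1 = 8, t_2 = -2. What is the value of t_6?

-3402

Compute successive terms:
t_3 = -42;  t_4 = -202;  t_5 = -842;  t_6 = -3402.
(Characteristic roots are 4 and 1.)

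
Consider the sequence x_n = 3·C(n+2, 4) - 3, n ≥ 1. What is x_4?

42

C(6, 4) = 15, so x_4 = 42.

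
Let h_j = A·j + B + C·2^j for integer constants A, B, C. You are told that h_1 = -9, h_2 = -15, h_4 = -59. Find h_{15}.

The three given values yield: A + B + 2C = -9; 2A + B + 4C = -15; 4A + B + 16C = -59.
Subtracting the first from the second: A + 2C = -6.
Subtracting the second from the third: 2A + 12C = -44.
Solving: C = -4, A = 2, then B = -3.
Hence h_{15} = 2·15 + (-3) + (-4)·32768 = -131045.

-131045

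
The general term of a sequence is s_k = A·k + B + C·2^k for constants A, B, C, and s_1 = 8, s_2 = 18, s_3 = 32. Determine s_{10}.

Plug in k = 1, 2, 3: A + B + 2C = 8; 2A + B + 4C = 18; 3A + B + 8C = 32.
Subtracting the first from the second: A + 2C = 10.
Subtracting the second from the third: A + 4C = 14.
Solving: C = 2, A = 6, then B = -2.
Therefore s_{10} = 60 + (-2) + 2·1024 = 2106.

2106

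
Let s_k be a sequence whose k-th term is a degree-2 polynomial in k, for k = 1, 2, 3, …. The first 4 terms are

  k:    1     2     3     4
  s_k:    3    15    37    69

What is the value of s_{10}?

471

1st diffs: 12, 22, 32.
2nd diffs: 10, 10 (constant).
So s_k = 5k^2 - 3k + 1.
Evaluating at k = 10 gives s_{10} = 471.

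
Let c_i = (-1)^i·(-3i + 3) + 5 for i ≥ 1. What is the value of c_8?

(-1)^8 = 1; -3i + 3 at i=8 is -21; so c_8 = -16.

-16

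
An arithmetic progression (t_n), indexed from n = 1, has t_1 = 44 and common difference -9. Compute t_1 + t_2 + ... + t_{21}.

-966

t_n = 44 + (n - 1)·(-9).
t_{21} = -136; S = 21·(44 + (-136))/2 = -966.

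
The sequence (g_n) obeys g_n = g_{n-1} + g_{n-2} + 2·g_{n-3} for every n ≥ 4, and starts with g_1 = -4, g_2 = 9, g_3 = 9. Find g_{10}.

g_4 = 10; g_5 = 37; g_6 = 65; g_7 = 122; g_8 = 261; g_9 = 513; g_{10} = 1018.

1018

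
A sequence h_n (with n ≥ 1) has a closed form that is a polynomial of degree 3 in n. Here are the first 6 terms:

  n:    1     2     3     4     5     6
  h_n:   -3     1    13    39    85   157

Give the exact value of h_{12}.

1st diffs: 4, 12, 26, 46, 72.
2nd diffs: 8, 14, 20, 26.
3rd diffs: 6, 6, 6 (constant).
So h_n = n^3 - 2n^2 + 3n - 5.
Evaluating at n = 12 gives h_{12} = 1471.

1471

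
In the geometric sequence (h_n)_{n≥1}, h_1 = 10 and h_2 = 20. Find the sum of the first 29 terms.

5368709110

Common ratio r = 2.
h_n = 10·2^(n-1).
S = 10·(2^29 - 1)/(2 - 1) = 10·(536870912 - 1)/(1) = 5368709110.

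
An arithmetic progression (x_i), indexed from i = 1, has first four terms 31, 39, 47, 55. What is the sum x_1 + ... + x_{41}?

7831

Common difference d = 8.
x_i = 31 + (i - 1)·8.
x_{41} = 351; S = 41·(31 + 351)/2 = 7831.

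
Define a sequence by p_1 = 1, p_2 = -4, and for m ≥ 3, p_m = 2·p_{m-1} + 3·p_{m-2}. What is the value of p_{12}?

-132862

Step forward from the initial values:
p_3 = -5;  p_4 = -22;  p_5 = -59;  p_6 = -184;  p_7 = -545;  p_8 = -1642;  p_9 = -4919;  p_{10} = -14764;  p_{11} = -44285;  p_{12} = -132862.
(Characteristic roots are 3 and -1.)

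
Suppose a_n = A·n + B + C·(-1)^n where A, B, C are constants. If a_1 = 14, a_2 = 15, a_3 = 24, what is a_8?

45

The three given values yield: A + B - C = 14; 2A + B + C = 15; 3A + B - C = 24.
Subtracting the first from the second: A + 2C = 1.
Subtracting the second from the third: A - 2C = 9.
Solving: C = -2, A = 5, then B = 7.
So a_n = 5·n + 7 + (-2)·(-1)^n; at n=8 this is 45.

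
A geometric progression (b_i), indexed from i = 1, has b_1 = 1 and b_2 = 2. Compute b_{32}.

2147483648

Common ratio r = 2.
b_i = 1·2^(i-1).
b_{32} = 1·2^31 = 2147483648.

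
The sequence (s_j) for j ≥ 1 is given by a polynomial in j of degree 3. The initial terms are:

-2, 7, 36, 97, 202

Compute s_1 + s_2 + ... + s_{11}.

7733

1st diffs: 9, 29, 61, 105.
2nd diffs: 20, 32, 44.
3rd diffs: 12, 12 (constant).
Newton forward-difference form: s_j = -2 + 9·C(j-1,1) + 20·C(j-1,2) + 12·C(j-1,3).
Continuing: …, 363, 592, 901, 1302, …, s_{11} = 2428.
Summing j = 1..11 (11 terms) gives 7733.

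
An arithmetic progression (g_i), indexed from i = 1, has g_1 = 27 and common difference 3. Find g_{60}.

g_i = 27 + (i - 1)·3.
g_{60} = 27 + 59·3 = 204.

204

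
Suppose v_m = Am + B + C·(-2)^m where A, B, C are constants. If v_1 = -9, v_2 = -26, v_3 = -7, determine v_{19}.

1048473

At m = 1, 2, 3: A + B - 2C = -9; 2A + B + 4C = -26; 3A + B - 8C = -7.
Subtracting the first from the second: A + 6C = -17.
Subtracting the second from the third: A - 12C = 19.
Solving: C = -2, A = -5, then B = -8.
So v_m = -5·m + (-8) + (-2)·(-2)^m; at m=19 this is 1048473.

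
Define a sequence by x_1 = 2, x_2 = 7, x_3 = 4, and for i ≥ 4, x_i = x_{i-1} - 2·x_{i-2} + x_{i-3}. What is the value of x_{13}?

-113

Compute successive terms:
x_4 = -8; x_5 = -9; x_6 = 11; x_7 = 21; x_8 = -10; x_9 = -41; x_{10} = 0; x_{11} = 72; x_{12} = 31; x_{13} = -113.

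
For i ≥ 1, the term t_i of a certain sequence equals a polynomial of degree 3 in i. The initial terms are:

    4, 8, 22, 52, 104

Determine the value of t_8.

1st diffs: 4, 14, 30, 52.
2nd diffs: 10, 16, 22.
3rd diffs: 6, 6 (constant).
So t_i = i^3 - i^2 + 4.
Evaluating at i = 8 gives t_8 = 452.

452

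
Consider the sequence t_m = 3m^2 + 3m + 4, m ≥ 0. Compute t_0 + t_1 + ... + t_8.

756

Over m = 0..8: Σm = 36, Σm² = 204.
Total = (3)·204 + (3)·36 + (4)·9 = 756.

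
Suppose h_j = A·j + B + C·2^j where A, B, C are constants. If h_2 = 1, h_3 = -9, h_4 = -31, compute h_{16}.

-196567

The three given values yield: 2A + B + 4C = 1; 3A + B + 8C = -9; 4A + B + 16C = -31.
Subtracting the first from the second: A + 4C = -10.
Subtracting the second from the third: A + 8C = -22.
Solving: C = -3, A = 2, then B = 9.
So h_j = 2·j + 9 + (-3)·2^j; at j=16 this is -196567.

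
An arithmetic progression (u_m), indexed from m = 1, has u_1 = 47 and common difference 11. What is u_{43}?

509

u_m = 47 + (m - 1)·11.
u_{43} = 47 + 42·11 = 509.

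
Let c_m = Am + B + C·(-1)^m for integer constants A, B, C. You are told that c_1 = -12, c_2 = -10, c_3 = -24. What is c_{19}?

Plug in m = 1, 2, 3: A + B - C = -12; 2A + B + C = -10; 3A + B - C = -24.
Subtracting the first from the second: A + 2C = 2.
Subtracting the second from the third: A - 2C = -14.
Solving: C = 4, A = -6, then B = -2.
Therefore c_{19} = -114 + (-2) + 4·(-1) = -120.

-120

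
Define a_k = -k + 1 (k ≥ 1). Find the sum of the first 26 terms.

Over k = 1..26: Σk = 351.
Total = (-1)·351 + (1)·26 = -325.

-325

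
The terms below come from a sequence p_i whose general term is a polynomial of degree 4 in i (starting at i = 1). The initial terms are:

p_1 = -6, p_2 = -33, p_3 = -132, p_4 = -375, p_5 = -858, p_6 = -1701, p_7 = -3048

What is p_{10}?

1st diffs: -27, -99, -243, -483, -843, -1347.
2nd diffs: -72, -144, -240, -360, -504.
3rd diffs: -72, -96, -120, -144.
4th diffs: -24, -24, -24 (constant).
Newton forward-difference form: p_i = -6 + (-27)·C(i-1,1) + (-72)·C(i-1,2) + (-72)·C(i-1,3) + (-24)·C(i-1,4).
At i = 10: i-1 = 9, so p_{10} = -6 - 243 - 2592 - 6048 - 3024 = -11913.

-11913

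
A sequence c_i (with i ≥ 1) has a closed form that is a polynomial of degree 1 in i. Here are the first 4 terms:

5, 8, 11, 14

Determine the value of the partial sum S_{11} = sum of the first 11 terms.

220

1st diffs: 3, 3, 3 (constant).
So c_i = 3i + 2.
Continuing: …, 17, 20, 23, 26, …, c_{11} = 35.
Summing i = 1..11 (11 terms) gives 220.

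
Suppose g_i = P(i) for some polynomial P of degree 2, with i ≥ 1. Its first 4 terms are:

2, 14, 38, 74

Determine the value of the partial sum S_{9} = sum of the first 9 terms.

1458

1st diffs: 12, 24, 36.
2nd diffs: 12, 12 (constant).
So g_i = 6i^2 - 6i + 2.
Continuing: …, 122, 182, 254, 338, …, g_9 = 434.
Summing i = 1..9 (9 terms) gives 1458.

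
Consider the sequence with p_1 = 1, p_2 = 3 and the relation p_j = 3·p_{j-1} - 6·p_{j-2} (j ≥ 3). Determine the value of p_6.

Iterate the recurrence:
p_3 = 3;  p_4 = -9;  p_5 = -45;  p_6 = -81.

-81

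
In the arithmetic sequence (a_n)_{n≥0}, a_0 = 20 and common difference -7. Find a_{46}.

-302

a_n = 20 + (n - 0)·(-7).
a_{46} = 20 + 46·(-7) = -302.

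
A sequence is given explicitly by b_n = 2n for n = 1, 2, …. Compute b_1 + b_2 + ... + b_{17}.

306

Over n = 1..17: Σn = 153.
Total = (2)·153 = 306.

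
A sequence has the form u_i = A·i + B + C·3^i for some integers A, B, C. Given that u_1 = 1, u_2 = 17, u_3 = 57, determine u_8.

13145

Plug in i = 1, 2, 3: A + B + 3C = 1; 2A + B + 9C = 17; 3A + B + 27C = 57.
Subtracting the first from the second: A + 6C = 16.
Subtracting the second from the third: A + 18C = 40.
Solving: C = 2, A = 4, then B = -9.
So u_i = 4·i + (-9) + 2·3^i; at i=8 this is 13145.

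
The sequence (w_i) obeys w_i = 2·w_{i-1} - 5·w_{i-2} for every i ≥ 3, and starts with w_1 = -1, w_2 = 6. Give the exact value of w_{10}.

Applying the relation repeatedly:
w_3 = 17  w_4 = 4  w_5 = -77  w_6 = -174  w_7 = 37  w_8 = 944  w_9 = 1703  w_{10} = -1314.

-1314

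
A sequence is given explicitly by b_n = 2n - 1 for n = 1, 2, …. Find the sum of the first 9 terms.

Over n = 1..9: Σn = 45.
Total = (2)·45 + (-1)·9 = 81.

81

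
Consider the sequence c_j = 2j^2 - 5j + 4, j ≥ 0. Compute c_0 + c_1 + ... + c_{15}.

1944

Over j = 0..15: Σj = 120, Σj² = 1240.
Total = (2)·1240 + (-5)·120 + (4)·16 = 1944.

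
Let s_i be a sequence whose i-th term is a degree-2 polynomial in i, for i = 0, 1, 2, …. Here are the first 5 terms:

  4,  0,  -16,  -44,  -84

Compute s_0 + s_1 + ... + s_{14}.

1st diffs: -4, -16, -28, -40.
2nd diffs: -12, -12, -12 (constant).
Newton forward-difference form: s_i = 4 + (-4)·C(i,1) + (-12)·C(i,2).
Continuing: …, -136, -200, -276, -364, …, s_{14} = -1144.
Summing i = 0..14 (15 terms) gives -5820.

-5820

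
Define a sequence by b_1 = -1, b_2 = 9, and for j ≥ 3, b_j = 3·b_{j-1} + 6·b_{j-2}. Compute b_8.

Compute successive terms:
b_3 = 21; b_4 = 117; b_5 = 477; b_6 = 2133; b_7 = 9261; b_8 = 40581.

40581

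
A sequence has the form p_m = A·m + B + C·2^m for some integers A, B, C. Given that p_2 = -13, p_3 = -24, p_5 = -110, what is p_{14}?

-65473

At m = 2, 3, 5: 2A + B + 4C = -13; 3A + B + 8C = -24; 5A + B + 32C = -110.
Subtracting the first from the second: A + 4C = -11.
Subtracting the second from the third: 2A + 24C = -86.
Solving: C = -4, A = 5, then B = -7.
Hence p_{14} = 5·14 + (-7) + (-4)·16384 = -65473.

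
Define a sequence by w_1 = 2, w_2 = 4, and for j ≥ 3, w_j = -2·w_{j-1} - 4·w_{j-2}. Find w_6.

-128

w_3 = -16;  w_4 = 16;  w_5 = 32;  w_6 = -128.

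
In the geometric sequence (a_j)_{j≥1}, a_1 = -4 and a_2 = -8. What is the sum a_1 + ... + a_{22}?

-16777212

Common ratio r = 2.
a_j = (-4)·2^(j-1).
S = (-4)·(2^22 - 1)/(2 - 1) = (-4)·(4194304 - 1)/(1) = -16777212.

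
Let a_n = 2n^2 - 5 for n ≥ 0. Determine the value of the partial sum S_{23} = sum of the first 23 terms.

7475

Over n = 0..22: Σn = 253, Σn² = 3795.
Total = (2)·3795 + (-5)·23 = 7475.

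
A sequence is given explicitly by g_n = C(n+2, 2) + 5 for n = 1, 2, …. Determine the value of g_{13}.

C(15, 2) = 105, so g_{13} = 110.

110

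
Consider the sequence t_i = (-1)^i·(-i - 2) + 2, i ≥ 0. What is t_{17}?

21

(-1)^17 = -1; -i - 2 at i=17 is -19; so t_{17} = 21.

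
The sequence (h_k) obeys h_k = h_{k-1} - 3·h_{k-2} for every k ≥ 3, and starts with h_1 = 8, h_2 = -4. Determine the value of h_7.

-88

Iterate the recurrence:
h_3 = -28; h_4 = -16; h_5 = 68; h_6 = 116; h_7 = -88.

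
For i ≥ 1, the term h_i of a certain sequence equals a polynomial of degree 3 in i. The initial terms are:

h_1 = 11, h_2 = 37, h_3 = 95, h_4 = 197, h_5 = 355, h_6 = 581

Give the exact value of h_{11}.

1st diffs: 26, 58, 102, 158, 226.
2nd diffs: 32, 44, 56, 68.
3rd diffs: 12, 12, 12 (constant).
Newton forward-difference form: h_i = 11 + 26·C(i-1,1) + 32·C(i-1,2) + 12·C(i-1,3).
At i = 11: i-1 = 10, so h_{11} = 11 + 260 + 1440 + 1440 = 3151.

3151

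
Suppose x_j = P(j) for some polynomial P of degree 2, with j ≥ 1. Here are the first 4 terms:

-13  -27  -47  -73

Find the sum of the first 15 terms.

1st diffs: -14, -20, -26.
2nd diffs: -6, -6 (constant).
Newton forward-difference form: x_j = -13 + (-14)·C(j-1,1) + (-6)·C(j-1,2).
Continuing: …, -105, -143, -187, -237, …, x_{15} = -755.
Summing j = 1..15 (15 terms) gives -4395.

-4395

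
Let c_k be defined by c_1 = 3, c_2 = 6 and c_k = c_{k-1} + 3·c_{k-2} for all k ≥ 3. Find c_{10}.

Iterate the recurrence:
c_3 = 15, c_4 = 33, c_5 = 78, c_6 = 177, c_7 = 411, c_8 = 942, c_9 = 2175, c_{10} = 5001.

5001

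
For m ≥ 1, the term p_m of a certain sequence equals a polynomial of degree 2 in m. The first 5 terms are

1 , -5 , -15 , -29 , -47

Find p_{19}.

1st diffs: -6, -10, -14, -18.
2nd diffs: -4, -4, -4 (constant).
So p_m = -2m^2 + 3.
Evaluating at m = 19 gives p_{19} = -719.

-719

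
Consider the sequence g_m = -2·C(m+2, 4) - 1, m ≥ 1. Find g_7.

-253

C(9, 4) = 126, so g_7 = -253.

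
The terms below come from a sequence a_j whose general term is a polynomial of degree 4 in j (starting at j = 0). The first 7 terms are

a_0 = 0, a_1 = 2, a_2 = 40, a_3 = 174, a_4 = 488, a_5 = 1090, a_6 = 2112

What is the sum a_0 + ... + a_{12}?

84240

1st diffs: 2, 38, 134, 314, 602, 1022.
2nd diffs: 36, 96, 180, 288, 420.
3rd diffs: 60, 84, 108, 132.
4th diffs: 24, 24, 24 (constant).
Newton forward-difference form: a_j = 2·C(j,1) + 36·C(j,2) + 60·C(j,3) + 24·C(j,4).
Continuing: …, 3710, 6064, 9378, 13880, …, a_{12} = 27480.
Summing j = 0..12 (13 terms) gives 84240.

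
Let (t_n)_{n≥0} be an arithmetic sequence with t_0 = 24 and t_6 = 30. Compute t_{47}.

Common difference d = (30 - 24) / (6 - 0) = 1.
t_n = 24 + (n - 0)·1.
t_{47} = 24 + 47·1 = 71.

71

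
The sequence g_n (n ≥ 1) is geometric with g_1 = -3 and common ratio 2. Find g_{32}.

g_n = (-3)·2^(n-1).
g_{32} = (-3)·2^31 = -6442450944.

-6442450944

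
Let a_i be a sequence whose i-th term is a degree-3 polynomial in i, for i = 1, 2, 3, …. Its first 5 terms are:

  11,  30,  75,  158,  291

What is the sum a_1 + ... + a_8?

2916

1st diffs: 19, 45, 83, 133.
2nd diffs: 26, 38, 50.
3rd diffs: 12, 12 (constant).
Newton forward-difference form: a_i = 11 + 19·C(i-1,1) + 26·C(i-1,2) + 12·C(i-1,3).
Continuing: 486, 755, 1110.
Summing i = 1..8 (8 terms) gives 2916.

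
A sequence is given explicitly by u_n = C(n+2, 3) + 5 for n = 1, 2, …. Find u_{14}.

565

C(16, 3) = 560, so u_{14} = 565.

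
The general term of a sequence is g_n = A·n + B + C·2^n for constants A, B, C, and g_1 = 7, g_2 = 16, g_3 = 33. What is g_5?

At n = 1, 2, 3: A + B + 2C = 7; 2A + B + 4C = 16; 3A + B + 8C = 33.
Subtracting the first from the second: A + 2C = 9.
Subtracting the second from the third: A + 4C = 17.
Solving: C = 4, A = 1, then B = -2.
Therefore g_5 = 5 + (-2) + 4·32 = 131.

131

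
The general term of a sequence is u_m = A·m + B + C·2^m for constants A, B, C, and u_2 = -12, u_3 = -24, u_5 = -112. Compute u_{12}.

Plug in m = 2, 3, 5: 2A + B + 4C = -12; 3A + B + 8C = -24; 5A + B + 32C = -112.
Subtracting the first from the second: A + 4C = -12.
Subtracting the second from the third: 2A + 24C = -88.
Solving: C = -4, A = 4, then B = -4.
Hence u_{12} = 4·12 + (-4) + (-4)·4096 = -16340.

-16340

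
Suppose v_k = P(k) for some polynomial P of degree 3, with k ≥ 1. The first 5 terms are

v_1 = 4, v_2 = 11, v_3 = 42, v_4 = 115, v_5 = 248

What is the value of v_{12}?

1st diffs: 7, 31, 73, 133.
2nd diffs: 24, 42, 60.
3rd diffs: 18, 18 (constant).
Newton forward-difference form: v_k = 4 + 7·C(k-1,1) + 24·C(k-1,2) + 18·C(k-1,3).
At k = 12: k-1 = 11, so v_{12} = 4 + 77 + 1320 + 2970 = 4371.

4371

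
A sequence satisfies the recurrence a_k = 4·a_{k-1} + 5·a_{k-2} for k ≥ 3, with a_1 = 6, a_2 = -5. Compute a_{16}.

Step forward from the initial values:
a_3 = 10, a_4 = 15, a_5 = 110, …, a_{13} = 40690110, a_{14} = 203450515, a_{15} = 1017252610, a_{16} = 5086263015.
(Characteristic roots are 5 and -1.)

5086263015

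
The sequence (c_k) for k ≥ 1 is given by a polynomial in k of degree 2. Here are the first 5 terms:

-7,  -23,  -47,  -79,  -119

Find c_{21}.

-1847

1st diffs: -16, -24, -32, -40.
2nd diffs: -8, -8, -8 (constant).
Newton forward-difference form: c_k = -7 + (-16)·C(k-1,1) + (-8)·C(k-1,2).
At k = 21: k-1 = 20, so c_{21} = -7 - 320 - 1520 = -1847.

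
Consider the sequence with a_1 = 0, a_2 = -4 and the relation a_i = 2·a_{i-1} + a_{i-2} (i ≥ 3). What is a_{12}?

Iterate the recurrence:
a_3 = -8;  a_4 = -20;  a_5 = -48;  a_6 = -116;  a_7 = -280;  a_8 = -676;  a_9 = -1632;  a_{10} = -3940;  a_{11} = -9512;  a_{12} = -22964.

-22964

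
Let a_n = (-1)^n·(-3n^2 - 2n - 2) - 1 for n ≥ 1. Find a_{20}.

(-1)^20 = 1; -3n^2 - 2n - 2 at n=20 is -1242; so a_{20} = -1243.

-1243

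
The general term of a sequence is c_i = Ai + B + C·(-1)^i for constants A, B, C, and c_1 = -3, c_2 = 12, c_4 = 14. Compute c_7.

3

Write the equations: A + B - C = -3; 2A + B + C = 12; 4A + B + C = 14.
Subtracting the first from the second: A + 2C = 15.
Subtracting the second from the third: 2A = 2.
Solving: C = 7, A = 1, then B = 3.
Hence c_7 = 1·7 + 3 + 7·(-1) = 3.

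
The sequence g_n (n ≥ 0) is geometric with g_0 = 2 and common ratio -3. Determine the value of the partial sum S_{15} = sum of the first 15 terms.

g_n = 2·(-3)^(n-0).
S = 2·((-3)^15 - 1)/(-3 - 1) = 2·(-14348907 - 1)/(-4) = 7174454.

7174454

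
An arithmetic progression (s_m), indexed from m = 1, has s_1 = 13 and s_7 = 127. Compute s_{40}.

754

Common difference d = (127 - 13) / (7 - 1) = 19.
s_m = 13 + (m - 1)·19.
s_{40} = 13 + 39·19 = 754.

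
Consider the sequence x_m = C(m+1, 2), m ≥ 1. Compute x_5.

C(6, 2) = 15, so x_5 = 15.

15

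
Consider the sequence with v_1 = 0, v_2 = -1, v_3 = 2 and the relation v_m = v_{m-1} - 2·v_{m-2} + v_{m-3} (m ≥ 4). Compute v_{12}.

Applying the relation repeatedly:
v_4 = 4, v_5 = -1, v_6 = -7, v_7 = -1, v_8 = 12, v_9 = 7, v_{10} = -18, v_{11} = -20, v_{12} = 23.

23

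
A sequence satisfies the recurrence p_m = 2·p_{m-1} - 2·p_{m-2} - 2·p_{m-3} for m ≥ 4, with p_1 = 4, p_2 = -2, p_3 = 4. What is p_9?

-32

Step forward from the initial values:
p_4 = 4; p_5 = 4; p_6 = -8; p_7 = -32; p_8 = -56; p_9 = -32.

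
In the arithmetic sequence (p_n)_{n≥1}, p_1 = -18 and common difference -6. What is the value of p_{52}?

p_n = -18 + (n - 1)·(-6).
p_{52} = -18 + 51·(-6) = -324.

-324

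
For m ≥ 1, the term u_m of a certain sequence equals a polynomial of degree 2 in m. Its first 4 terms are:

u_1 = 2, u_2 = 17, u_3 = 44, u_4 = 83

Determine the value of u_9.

458

1st diffs: 15, 27, 39.
2nd diffs: 12, 12 (constant).
So u_m = 6m^2 - 3m - 1.
Evaluating at m = 9 gives u_9 = 458.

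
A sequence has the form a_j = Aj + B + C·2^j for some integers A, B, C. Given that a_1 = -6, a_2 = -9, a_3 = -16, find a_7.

Plug in j = 1, 2, 3: A + B + 2C = -6; 2A + B + 4C = -9; 3A + B + 8C = -16.
Subtracting the first from the second: A + 2C = -3.
Subtracting the second from the third: A + 4C = -7.
Solving: C = -2, A = 1, then B = -3.
Hence a_7 = 1·7 + (-3) + (-2)·128 = -252.

-252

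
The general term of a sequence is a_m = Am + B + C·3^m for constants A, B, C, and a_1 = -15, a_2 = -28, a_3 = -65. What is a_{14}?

Write the equations: A + B + 3C = -15; 2A + B + 9C = -28; 3A + B + 27C = -65.
Subtracting the first from the second: A + 6C = -13.
Subtracting the second from the third: A + 18C = -37.
Solving: C = -2, A = -1, then B = -8.
Therefore a_{14} = -14 + (-8) + (-2)·4782969 = -9565960.

-9565960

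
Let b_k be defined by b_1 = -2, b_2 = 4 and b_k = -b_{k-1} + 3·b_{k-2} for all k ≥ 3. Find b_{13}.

Iterate the recurrence:
b_3 = -10  b_4 = 22  b_5 = -52  …  b_{10} = 3334  b_{11} = -7684  b_{12} = 17686  b_{13} = -40738.

-40738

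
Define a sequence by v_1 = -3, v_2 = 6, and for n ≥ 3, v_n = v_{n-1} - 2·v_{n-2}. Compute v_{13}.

408

Step forward from the initial values:
v_3 = 12; v_4 = 0; v_5 = -24; …; v_{10} = -120; v_{11} = -168; v_{12} = 72; v_{13} = 408.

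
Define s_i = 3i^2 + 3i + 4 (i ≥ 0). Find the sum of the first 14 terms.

Over i = 0..13: Σi = 91, Σi² = 819.
Total = (3)·819 + (3)·91 + (4)·14 = 2786.

2786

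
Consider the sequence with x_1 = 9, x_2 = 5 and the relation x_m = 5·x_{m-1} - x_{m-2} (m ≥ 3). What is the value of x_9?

189184

Step forward from the initial values:
x_3 = 16;  x_4 = 75;  x_5 = 359;  x_6 = 1720;  x_7 = 8241;  x_8 = 39485;  x_9 = 189184.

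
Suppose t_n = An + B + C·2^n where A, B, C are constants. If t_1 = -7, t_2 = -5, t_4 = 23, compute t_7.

347

At n = 1, 2, 4: A + B + 2C = -7; 2A + B + 4C = -5; 4A + B + 16C = 23.
Subtracting the first from the second: A + 2C = 2.
Subtracting the second from the third: 2A + 12C = 28.
Solving: C = 3, A = -4, then B = -9.
Hence t_7 = -4·7 + (-9) + 3·128 = 347.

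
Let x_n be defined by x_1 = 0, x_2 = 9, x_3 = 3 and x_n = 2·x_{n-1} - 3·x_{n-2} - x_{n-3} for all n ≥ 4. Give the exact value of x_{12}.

Step forward from the initial values:
x_4 = -21, x_5 = -60, x_6 = -60, x_7 = 81, x_8 = 402, x_9 = 621, x_{10} = -45, x_{11} = -2355, x_{12} = -5196.

-5196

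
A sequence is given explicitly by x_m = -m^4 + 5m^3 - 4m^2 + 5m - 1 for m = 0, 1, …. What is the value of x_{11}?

x_{11} = -1·11^4 + 5·11^3 - 4·11^2 + 5·11 - 1 = -8416.

-8416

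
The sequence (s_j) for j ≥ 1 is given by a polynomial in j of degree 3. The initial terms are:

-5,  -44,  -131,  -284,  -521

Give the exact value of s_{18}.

1st diffs: -39, -87, -153, -237.
2nd diffs: -48, -66, -84.
3rd diffs: -18, -18 (constant).
So s_j = -3j^3 - 6j^2 + 4.
Evaluating at j = 18 gives s_{18} = -19436.

-19436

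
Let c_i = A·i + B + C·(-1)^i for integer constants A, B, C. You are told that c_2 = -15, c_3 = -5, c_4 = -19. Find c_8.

-27

Plug in i = 2, 3, 4: 2A + B + C = -15; 3A + B - C = -5; 4A + B + C = -19.
Subtracting the first from the second: A - 2C = 10.
Subtracting the second from the third: A + 2C = -14.
Solving: C = -6, A = -2, then B = -5.
Hence c_8 = -2·8 + (-5) + (-6)·1 = -27.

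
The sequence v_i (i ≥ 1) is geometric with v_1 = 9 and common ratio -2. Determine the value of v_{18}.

-1179648

v_i = 9·(-2)^(i-1).
v_{18} = 9·(-2)^17 = -1179648.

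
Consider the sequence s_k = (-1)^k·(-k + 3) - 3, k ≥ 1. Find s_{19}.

(-1)^19 = -1; -k + 3 at k=19 is -16; so s_{19} = 13.

13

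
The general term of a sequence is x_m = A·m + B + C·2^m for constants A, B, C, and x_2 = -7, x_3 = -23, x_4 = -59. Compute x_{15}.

-163775

The three given values yield: 2A + B + 4C = -7; 3A + B + 8C = -23; 4A + B + 16C = -59.
Subtracting the first from the second: A + 4C = -16.
Subtracting the second from the third: A + 8C = -36.
Solving: C = -5, A = 4, then B = 5.
Therefore x_{15} = 60 + 5 + (-5)·32768 = -163775.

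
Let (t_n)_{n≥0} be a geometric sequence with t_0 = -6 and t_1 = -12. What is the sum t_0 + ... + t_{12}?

Common ratio r = 2.
t_n = (-6)·2^(n-0).
S = (-6)·(2^13 - 1)/(2 - 1) = (-6)·(8192 - 1)/(1) = -49146.

-49146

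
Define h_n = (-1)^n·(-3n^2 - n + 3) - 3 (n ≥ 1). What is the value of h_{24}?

(-1)^24 = 1; -3n^2 - n + 3 at n=24 is -1749; so h_{24} = -1752.

-1752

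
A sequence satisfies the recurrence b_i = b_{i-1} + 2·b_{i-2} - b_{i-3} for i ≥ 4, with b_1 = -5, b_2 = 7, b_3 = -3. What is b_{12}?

897

Step forward from the initial values:
b_4 = 16  b_5 = 3  b_6 = 38  b_7 = 28  b_8 = 101  b_9 = 119  b_{10} = 293  b_{11} = 430  b_{12} = 897.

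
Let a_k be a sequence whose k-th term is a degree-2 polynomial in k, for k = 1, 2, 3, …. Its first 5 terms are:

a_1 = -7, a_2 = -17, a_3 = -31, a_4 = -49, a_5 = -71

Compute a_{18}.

1st diffs: -10, -14, -18, -22.
2nd diffs: -4, -4, -4 (constant).
So a_k = -2k^2 - 4k - 1.
Evaluating at k = 18 gives a_{18} = -721.

-721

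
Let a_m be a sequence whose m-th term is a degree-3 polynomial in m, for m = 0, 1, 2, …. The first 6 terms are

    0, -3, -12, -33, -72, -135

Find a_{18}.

1st diffs: -3, -9, -21, -39, -63.
2nd diffs: -6, -12, -18, -24.
3rd diffs: -6, -6, -6 (constant).
Newton forward-difference form: a_m = (-3)·C(m,1) + (-6)·C(m,2) + (-6)·C(m,3).
At m = 18: m = 18, so a_{18} = -54 - 918 - 4896 = -5868.

-5868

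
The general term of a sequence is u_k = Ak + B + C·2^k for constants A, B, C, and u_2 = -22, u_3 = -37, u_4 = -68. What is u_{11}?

-8189

At k = 2, 3, 4: 2A + B + 4C = -22; 3A + B + 8C = -37; 4A + B + 16C = -68.
Subtracting the first from the second: A + 4C = -15.
Subtracting the second from the third: A + 8C = -31.
Solving: C = -4, A = 1, then B = -8.
So u_k = 1·k + (-8) + (-4)·2^k; at k=11 this is -8189.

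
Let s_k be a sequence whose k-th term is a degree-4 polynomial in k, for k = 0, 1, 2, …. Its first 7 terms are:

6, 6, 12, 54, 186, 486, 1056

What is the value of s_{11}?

13206

1st diffs: 0, 6, 42, 132, 300, 570.
2nd diffs: 6, 36, 90, 168, 270.
3rd diffs: 30, 54, 78, 102.
4th diffs: 24, 24, 24 (constant).
Newton forward-difference form: s_k = 6 + 6·C(k,2) + 30·C(k,3) + 24·C(k,4).
At k = 11: k = 11, so s_{11} = 6 + 330 + 4950 + 7920 = 13206.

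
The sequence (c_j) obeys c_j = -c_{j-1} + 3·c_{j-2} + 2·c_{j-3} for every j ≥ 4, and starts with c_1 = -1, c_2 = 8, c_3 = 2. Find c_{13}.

-3232

Step forward from the initial values:
c_4 = 20  c_5 = 2  c_6 = 62  c_7 = -16  c_8 = 206  c_9 = -130  c_{10} = 716  c_{11} = -694  c_{12} = 2582  c_{13} = -3232.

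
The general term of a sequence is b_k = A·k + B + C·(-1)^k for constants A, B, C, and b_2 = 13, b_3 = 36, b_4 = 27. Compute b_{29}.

218

At k = 2, 3, 4: 2A + B + C = 13; 3A + B - C = 36; 4A + B + C = 27.
Subtracting the first from the second: A - 2C = 23.
Subtracting the second from the third: A + 2C = -9.
Solving: C = -8, A = 7, then B = 7.
So b_k = 7·k + 7 + (-8)·(-1)^k; at k=29 this is 218.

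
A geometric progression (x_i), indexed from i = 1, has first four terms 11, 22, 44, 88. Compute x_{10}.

Common ratio r = 2.
x_i = 11·2^(i-1).
x_{10} = 11·2^9 = 5632.

5632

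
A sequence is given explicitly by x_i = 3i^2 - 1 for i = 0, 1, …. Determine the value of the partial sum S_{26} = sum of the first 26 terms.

16549

Over i = 0..25: Σi = 325, Σi² = 5525.
Total = (3)·5525 + (-1)·26 = 16549.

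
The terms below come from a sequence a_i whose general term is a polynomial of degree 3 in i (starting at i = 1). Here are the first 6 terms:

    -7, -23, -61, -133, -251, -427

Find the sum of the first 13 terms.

-16211

1st diffs: -16, -38, -72, -118, -176.
2nd diffs: -22, -34, -46, -58.
3rd diffs: -12, -12, -12 (constant).
Newton forward-difference form: a_i = -7 + (-16)·C(i-1,1) + (-22)·C(i-1,2) + (-12)·C(i-1,3).
Continuing: …, -673, -1001, -1423, -1951, …, a_{13} = -4291.
Summing i = 1..13 (13 terms) gives -16211.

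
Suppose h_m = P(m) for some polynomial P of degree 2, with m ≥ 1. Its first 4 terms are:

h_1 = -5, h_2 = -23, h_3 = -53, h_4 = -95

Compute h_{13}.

1st diffs: -18, -30, -42.
2nd diffs: -12, -12 (constant).
So h_m = -6m^2 + 1.
Evaluating at m = 13 gives h_{13} = -1013.

-1013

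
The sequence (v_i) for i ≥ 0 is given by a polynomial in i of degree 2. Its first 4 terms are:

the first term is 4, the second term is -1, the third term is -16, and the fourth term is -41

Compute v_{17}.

-1441

1st diffs: -5, -15, -25.
2nd diffs: -10, -10 (constant).
Newton forward-difference form: v_i = 4 + (-5)·C(i,1) + (-10)·C(i,2).
At i = 17: i = 17, so v_{17} = 4 - 85 - 1360 = -1441.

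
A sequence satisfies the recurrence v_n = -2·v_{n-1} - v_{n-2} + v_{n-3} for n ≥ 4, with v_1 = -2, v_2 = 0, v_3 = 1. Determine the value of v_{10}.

45

Applying the relation repeatedly:
v_4 = -4, v_5 = 7, v_6 = -9, v_7 = 7, v_8 = 2, v_9 = -20, v_{10} = 45.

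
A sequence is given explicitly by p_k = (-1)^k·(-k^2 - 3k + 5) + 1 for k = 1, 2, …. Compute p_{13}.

204

(-1)^13 = -1; -k^2 - 3k + 5 at k=13 is -203; so p_{13} = 204.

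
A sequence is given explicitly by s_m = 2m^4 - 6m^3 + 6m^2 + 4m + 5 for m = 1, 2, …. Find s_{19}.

221735

s_{19} = 2·19^4 - 6·19^3 + 6·19^2 + 4·19 + 5 = 221735.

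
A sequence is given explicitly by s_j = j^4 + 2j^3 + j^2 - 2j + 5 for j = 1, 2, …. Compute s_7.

s_7 = 1·7^4 + 2·7^3 + 1·7^2 - 2·7 + 5 = 3127.

3127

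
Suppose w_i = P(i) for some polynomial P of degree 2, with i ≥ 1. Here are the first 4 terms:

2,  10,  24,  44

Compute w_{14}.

1st diffs: 8, 14, 20.
2nd diffs: 6, 6 (constant).
Newton forward-difference form: w_i = 2 + 8·C(i-1,1) + 6·C(i-1,2).
At i = 14: i-1 = 13, so w_{14} = 2 + 104 + 468 = 574.

574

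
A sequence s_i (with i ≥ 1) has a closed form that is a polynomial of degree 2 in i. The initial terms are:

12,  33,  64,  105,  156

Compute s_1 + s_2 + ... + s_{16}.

1st diffs: 21, 31, 41, 51.
2nd diffs: 10, 10, 10 (constant).
So s_i = 5i^2 + 6i + 1.
Continuing: …, 217, 288, 369, 460, …, s_{16} = 1377.
Summing i = 1..16 (16 terms) gives 8312.

8312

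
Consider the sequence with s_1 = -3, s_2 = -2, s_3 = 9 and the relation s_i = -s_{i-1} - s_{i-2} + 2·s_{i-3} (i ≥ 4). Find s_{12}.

Step forward from the initial values:
s_4 = -13;  s_5 = 0;  s_6 = 31;  s_7 = -57;  s_8 = 26;  s_9 = 93;  s_{10} = -233;  s_{11} = 192;  s_{12} = 227.

227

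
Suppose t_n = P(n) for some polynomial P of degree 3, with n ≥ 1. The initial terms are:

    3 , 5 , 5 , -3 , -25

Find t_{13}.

-1425

1st diffs: 2, 0, -8, -22.
2nd diffs: -2, -8, -14.
3rd diffs: -6, -6 (constant).
Newton forward-difference form: t_n = 3 + 2·C(n-1,1) + (-2)·C(n-1,2) + (-6)·C(n-1,3).
At n = 13: n-1 = 12, so t_{13} = 3 + 24 - 132 - 1320 = -1425.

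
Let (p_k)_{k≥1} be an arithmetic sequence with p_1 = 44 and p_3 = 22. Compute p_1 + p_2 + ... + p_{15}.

-495

Common difference d = (22 - 44) / (3 - 1) = -11.
p_k = 44 + (k - 1)·(-11).
p_{15} = -110; S = 15·(44 + (-110))/2 = -495.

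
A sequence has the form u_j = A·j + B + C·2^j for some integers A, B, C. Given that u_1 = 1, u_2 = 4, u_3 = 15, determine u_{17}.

The three given values yield: A + B + 2C = 1; 2A + B + 4C = 4; 3A + B + 8C = 15.
Subtracting the first from the second: A + 2C = 3.
Subtracting the second from the third: A + 4C = 11.
Solving: C = 4, A = -5, then B = -2.
So u_j = -5·j + (-2) + 4·2^j; at j=17 this is 524201.

524201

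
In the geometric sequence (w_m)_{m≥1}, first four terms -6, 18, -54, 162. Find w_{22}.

Common ratio r = -3.
w_m = (-6)·(-3)^(m-1).
w_{22} = (-6)·(-3)^21 = 62762119218.

62762119218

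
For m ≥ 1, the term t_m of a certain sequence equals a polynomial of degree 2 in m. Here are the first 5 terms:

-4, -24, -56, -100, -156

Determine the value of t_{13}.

-1036

1st diffs: -20, -32, -44, -56.
2nd diffs: -12, -12, -12 (constant).
Newton forward-difference form: t_m = -4 + (-20)·C(m-1,1) + (-12)·C(m-1,2).
At m = 13: m-1 = 12, so t_{13} = -4 - 240 - 792 = -1036.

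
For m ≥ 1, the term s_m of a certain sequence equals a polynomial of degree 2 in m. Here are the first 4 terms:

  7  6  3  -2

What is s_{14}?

1st diffs: -1, -3, -5.
2nd diffs: -2, -2 (constant).
Newton forward-difference form: s_m = 7 + (-1)·C(m-1,1) + (-2)·C(m-1,2).
At m = 14: m-1 = 13, so s_{14} = 7 - 13 - 156 = -162.

-162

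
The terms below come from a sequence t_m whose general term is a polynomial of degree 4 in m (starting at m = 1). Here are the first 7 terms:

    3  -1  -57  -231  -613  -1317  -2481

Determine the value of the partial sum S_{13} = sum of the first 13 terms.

1st diffs: -4, -56, -174, -382, -704, -1164.
2nd diffs: -52, -118, -208, -322, -460.
3rd diffs: -66, -90, -114, -138.
4th diffs: -24, -24, -24 (constant).
Newton forward-difference form: t_m = 3 + (-4)·C(m-1,1) + (-52)·C(m-1,2) + (-66)·C(m-1,3) + (-24)·C(m-1,4).
Continuing: …, -4267, -6861, -10473, -15337, …, t_{13} = -29877.
Summing m = 1..13 (13 terms) gives -93223.

-93223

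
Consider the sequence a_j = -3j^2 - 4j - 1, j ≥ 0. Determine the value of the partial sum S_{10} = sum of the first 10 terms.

-1045

Over j = 0..9: Σj = 45, Σj² = 285.
Total = (-3)·285 + (-4)·45 + (-1)·10 = -1045.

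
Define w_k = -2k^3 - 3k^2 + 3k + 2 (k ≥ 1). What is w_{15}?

w_{15} = -2·15^3 - 3·15^2 + 3·15 + 2 = -7378.

-7378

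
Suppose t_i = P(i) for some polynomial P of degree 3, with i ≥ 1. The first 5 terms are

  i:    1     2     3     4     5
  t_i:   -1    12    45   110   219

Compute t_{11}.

1st diffs: 13, 33, 65, 109.
2nd diffs: 20, 32, 44.
3rd diffs: 12, 12 (constant).
Newton forward-difference form: t_i = -1 + 13·C(i-1,1) + 20·C(i-1,2) + 12·C(i-1,3).
At i = 11: i-1 = 10, so t_{11} = -1 + 130 + 900 + 1440 = 2469.

2469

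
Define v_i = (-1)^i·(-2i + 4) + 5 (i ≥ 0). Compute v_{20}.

-31

(-1)^20 = 1; -2i + 4 at i=20 is -36; so v_{20} = -31.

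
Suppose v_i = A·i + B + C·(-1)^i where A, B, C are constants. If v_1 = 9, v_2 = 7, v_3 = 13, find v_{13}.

33

At i = 1, 2, 3: A + B - C = 9; 2A + B + C = 7; 3A + B - C = 13.
Subtracting the first from the second: A + 2C = -2.
Subtracting the second from the third: A - 2C = 6.
Solving: C = -2, A = 2, then B = 5.
So v_i = 2·i + 5 + (-2)·(-1)^i; at i=13 this is 33.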